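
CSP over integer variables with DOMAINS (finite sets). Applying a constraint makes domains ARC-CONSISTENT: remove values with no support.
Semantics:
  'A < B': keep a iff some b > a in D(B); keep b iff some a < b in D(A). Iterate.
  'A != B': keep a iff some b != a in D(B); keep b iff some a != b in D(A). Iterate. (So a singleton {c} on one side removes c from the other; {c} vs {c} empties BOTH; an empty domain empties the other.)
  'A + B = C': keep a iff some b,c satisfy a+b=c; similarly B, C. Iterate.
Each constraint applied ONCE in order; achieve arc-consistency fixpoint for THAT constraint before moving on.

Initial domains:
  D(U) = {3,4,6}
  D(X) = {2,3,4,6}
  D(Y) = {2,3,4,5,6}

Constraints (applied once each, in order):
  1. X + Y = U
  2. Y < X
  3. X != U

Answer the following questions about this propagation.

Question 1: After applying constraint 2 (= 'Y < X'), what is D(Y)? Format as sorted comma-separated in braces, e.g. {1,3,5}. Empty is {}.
Answer: {2,3}

Derivation:
Constraint 1 (X + Y = U) on D(X)={2,3,4,6} D(Y)={2,3,4,5,6} D(U)={3,4,6}: X {2,3,4,6}->{2,3,4}; Y {2,3,4,5,6}->{2,3,4}; U {3,4,6}->{4,6}
Constraint 2 (Y < X) on D(Y)={2,3,4} D(X)={2,3,4}: Y {2,3,4}->{2,3}; X {2,3,4}->{3,4}
So after constraint 2: D(Y) = {2,3}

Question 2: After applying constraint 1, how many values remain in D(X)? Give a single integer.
Constraint 1 (X + Y = U) on D(X)={2,3,4,6} D(Y)={2,3,4,5,6} D(U)={3,4,6}: X {2,3,4,6}->{2,3,4}; Y {2,3,4,5,6}->{2,3,4}; U {3,4,6}->{4,6}
So after constraint 1: D(X)={2,3,4}, size = 3

Answer: 3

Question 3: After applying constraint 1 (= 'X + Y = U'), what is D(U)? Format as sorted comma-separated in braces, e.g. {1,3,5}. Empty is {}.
Constraint 1 (X + Y = U) on D(X)={2,3,4,6} D(Y)={2,3,4,5,6} D(U)={3,4,6}: X {2,3,4,6}->{2,3,4}; Y {2,3,4,5,6}->{2,3,4}; U {3,4,6}->{4,6}
So after constraint 1: D(U) = {4,6}

Answer: {4,6}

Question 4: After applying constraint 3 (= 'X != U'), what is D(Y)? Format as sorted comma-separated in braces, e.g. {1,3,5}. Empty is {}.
Constraint 1 (X + Y = U) on D(X)={2,3,4,6} D(Y)={2,3,4,5,6} D(U)={3,4,6}: X {2,3,4,6}->{2,3,4}; Y {2,3,4,5,6}->{2,3,4}; U {3,4,6}->{4,6}
Constraint 2 (Y < X) on D(Y)={2,3,4} D(X)={2,3,4}: Y {2,3,4}->{2,3}; X {2,3,4}->{3,4}
Constraint 3 (X != U) on D(X)={3,4} D(U)={4,6}: no change
So after constraint 3: D(Y) = {2,3}

Answer: {2,3}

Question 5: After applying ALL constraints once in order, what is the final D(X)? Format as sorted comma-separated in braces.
Constraint 1 (X + Y = U) on D(X)={2,3,4,6} D(Y)={2,3,4,5,6} D(U)={3,4,6}: X {2,3,4,6}->{2,3,4}; Y {2,3,4,5,6}->{2,3,4}; U {3,4,6}->{4,6}
Constraint 2 (Y < X) on D(Y)={2,3,4} D(X)={2,3,4}: Y {2,3,4}->{2,3}; X {2,3,4}->{3,4}
Constraint 3 (X != U) on D(X)={3,4} D(U)={4,6}: no change
So after all 3 constraints: D(X) = {3,4}

Answer: {3,4}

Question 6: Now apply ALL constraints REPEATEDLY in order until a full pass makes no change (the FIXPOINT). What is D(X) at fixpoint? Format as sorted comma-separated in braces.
Answer: {3,4}

Derivation:
pass 0 (initial): D(X)={2,3,4,6}
pass 1: U {3,4,6}->{4,6}; X {2,3,4,6}->{3,4}; Y {2,3,4,5,6}->{2,3}
pass 2: U {4,6}->{6}
pass 3: no change
Fixpoint after 3 passes: D(X) = {3,4}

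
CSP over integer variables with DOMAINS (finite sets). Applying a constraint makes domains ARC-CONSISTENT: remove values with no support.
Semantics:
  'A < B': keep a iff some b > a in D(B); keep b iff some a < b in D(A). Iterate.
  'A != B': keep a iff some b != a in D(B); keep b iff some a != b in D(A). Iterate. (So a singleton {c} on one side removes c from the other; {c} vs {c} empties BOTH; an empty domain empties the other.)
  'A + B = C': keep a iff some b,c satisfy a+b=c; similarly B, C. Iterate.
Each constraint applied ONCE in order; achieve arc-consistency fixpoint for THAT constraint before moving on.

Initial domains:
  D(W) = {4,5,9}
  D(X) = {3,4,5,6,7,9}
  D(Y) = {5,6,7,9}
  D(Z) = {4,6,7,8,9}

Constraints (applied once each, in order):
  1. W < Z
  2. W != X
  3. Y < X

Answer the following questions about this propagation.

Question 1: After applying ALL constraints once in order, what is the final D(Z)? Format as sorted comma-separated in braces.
Answer: {6,7,8,9}

Derivation:
Constraint 1 (W < Z) on D(W)={4,5,9} D(Z)={4,6,7,8,9}: W {4,5,9}->{4,5}; Z {4,6,7,8,9}->{6,7,8,9}
Constraint 2 (W != X) on D(W)={4,5} D(X)={3,4,5,6,7,9}: no change
Constraint 3 (Y < X) on D(Y)={5,6,7,9} D(X)={3,4,5,6,7,9}: Y {5,6,7,9}->{5,6,7}; X {3,4,5,6,7,9}->{6,7,9}
So after all 3 constraints: D(Z) = {6,7,8,9}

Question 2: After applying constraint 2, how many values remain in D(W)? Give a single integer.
Constraint 1 (W < Z) on D(W)={4,5,9} D(Z)={4,6,7,8,9}: W {4,5,9}->{4,5}; Z {4,6,7,8,9}->{6,7,8,9}
Constraint 2 (W != X) on D(W)={4,5} D(X)={3,4,5,6,7,9}: no change
So after constraint 2: D(W)={4,5}, size = 2

Answer: 2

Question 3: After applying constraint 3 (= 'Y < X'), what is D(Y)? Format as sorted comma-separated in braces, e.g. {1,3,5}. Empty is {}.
Constraint 1 (W < Z) on D(W)={4,5,9} D(Z)={4,6,7,8,9}: W {4,5,9}->{4,5}; Z {4,6,7,8,9}->{6,7,8,9}
Constraint 2 (W != X) on D(W)={4,5} D(X)={3,4,5,6,7,9}: no change
Constraint 3 (Y < X) on D(Y)={5,6,7,9} D(X)={3,4,5,6,7,9}: Y {5,6,7,9}->{5,6,7}; X {3,4,5,6,7,9}->{6,7,9}
So after constraint 3: D(Y) = {5,6,7}

Answer: {5,6,7}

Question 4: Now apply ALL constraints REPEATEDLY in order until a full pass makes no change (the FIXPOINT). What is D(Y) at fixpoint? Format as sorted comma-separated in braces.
Answer: {5,6,7}

Derivation:
pass 0 (initial): D(Y)={5,6,7,9}
pass 1: W {4,5,9}->{4,5}; X {3,4,5,6,7,9}->{6,7,9}; Y {5,6,7,9}->{5,6,7}; Z {4,6,7,8,9}->{6,7,8,9}
pass 2: no change
Fixpoint after 2 passes: D(Y) = {5,6,7}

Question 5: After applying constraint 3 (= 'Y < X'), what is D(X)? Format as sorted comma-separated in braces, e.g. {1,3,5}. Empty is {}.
Constraint 1 (W < Z) on D(W)={4,5,9} D(Z)={4,6,7,8,9}: W {4,5,9}->{4,5}; Z {4,6,7,8,9}->{6,7,8,9}
Constraint 2 (W != X) on D(W)={4,5} D(X)={3,4,5,6,7,9}: no change
Constraint 3 (Y < X) on D(Y)={5,6,7,9} D(X)={3,4,5,6,7,9}: Y {5,6,7,9}->{5,6,7}; X {3,4,5,6,7,9}->{6,7,9}
So after constraint 3: D(X) = {6,7,9}

Answer: {6,7,9}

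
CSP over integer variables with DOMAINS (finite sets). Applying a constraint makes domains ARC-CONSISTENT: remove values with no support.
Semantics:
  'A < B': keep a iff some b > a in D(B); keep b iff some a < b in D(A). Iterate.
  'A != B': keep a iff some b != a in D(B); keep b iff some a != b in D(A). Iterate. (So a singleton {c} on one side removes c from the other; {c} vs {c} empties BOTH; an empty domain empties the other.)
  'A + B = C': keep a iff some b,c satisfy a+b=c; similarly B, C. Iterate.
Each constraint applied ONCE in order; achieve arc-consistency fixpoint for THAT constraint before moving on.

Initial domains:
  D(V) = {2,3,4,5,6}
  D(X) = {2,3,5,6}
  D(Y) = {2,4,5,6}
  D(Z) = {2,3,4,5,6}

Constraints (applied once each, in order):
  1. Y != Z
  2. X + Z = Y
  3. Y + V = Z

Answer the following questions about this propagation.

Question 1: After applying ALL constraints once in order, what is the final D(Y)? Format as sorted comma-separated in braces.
Constraint 1 (Y != Z) on D(Y)={2,4,5,6} D(Z)={2,3,4,5,6}: no change
Constraint 2 (X + Z = Y) on D(X)={2,3,5,6} D(Z)={2,3,4,5,6} D(Y)={2,4,5,6}: X {2,3,5,6}->{2,3}; Z {2,3,4,5,6}->{2,3,4}; Y {2,4,5,6}->{4,5,6}
Constraint 3 (Y + V = Z) on D(Y)={4,5,6} D(V)={2,3,4,5,6} D(Z)={2,3,4}: Y {4,5,6}->{}; V {2,3,4,5,6}->{}; Z {2,3,4}->{}
So after all 3 constraints: D(Y) = {}

Answer: {}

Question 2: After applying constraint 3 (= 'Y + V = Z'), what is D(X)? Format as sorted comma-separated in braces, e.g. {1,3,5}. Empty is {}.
Answer: {2,3}

Derivation:
Constraint 1 (Y != Z) on D(Y)={2,4,5,6} D(Z)={2,3,4,5,6}: no change
Constraint 2 (X + Z = Y) on D(X)={2,3,5,6} D(Z)={2,3,4,5,6} D(Y)={2,4,5,6}: X {2,3,5,6}->{2,3}; Z {2,3,4,5,6}->{2,3,4}; Y {2,4,5,6}->{4,5,6}
Constraint 3 (Y + V = Z) on D(Y)={4,5,6} D(V)={2,3,4,5,6} D(Z)={2,3,4}: Y {4,5,6}->{}; V {2,3,4,5,6}->{}; Z {2,3,4}->{}
So after constraint 3: D(X) = {2,3}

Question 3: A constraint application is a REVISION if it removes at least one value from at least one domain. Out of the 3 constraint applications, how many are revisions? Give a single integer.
Constraint 1 (Y != Z) on D(Y)={2,4,5,6} D(Z)={2,3,4,5,6}: no change => not a revision
Constraint 2 (X + Z = Y) on D(X)={2,3,5,6} D(Z)={2,3,4,5,6} D(Y)={2,4,5,6}: X {2,3,5,6}->{2,3}; Z {2,3,4,5,6}->{2,3,4}; Y {2,4,5,6}->{4,5,6} => REVISION
Constraint 3 (Y + V = Z) on D(Y)={4,5,6} D(V)={2,3,4,5,6} D(Z)={2,3,4}: Y {4,5,6}->{}; V {2,3,4,5,6}->{}; Z {2,3,4}->{} => REVISION
Total revisions = 2

Answer: 2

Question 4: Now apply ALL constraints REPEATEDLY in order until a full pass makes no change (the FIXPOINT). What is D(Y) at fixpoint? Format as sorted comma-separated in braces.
Answer: {}

Derivation:
pass 0 (initial): D(Y)={2,4,5,6}
pass 1: V {2,3,4,5,6}->{}; X {2,3,5,6}->{2,3}; Y {2,4,5,6}->{}; Z {2,3,4,5,6}->{}
pass 2: X {2,3}->{}
pass 3: no change
Fixpoint after 3 passes: D(Y) = {}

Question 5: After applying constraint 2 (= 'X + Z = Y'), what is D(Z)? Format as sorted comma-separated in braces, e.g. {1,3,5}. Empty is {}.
Answer: {2,3,4}

Derivation:
Constraint 1 (Y != Z) on D(Y)={2,4,5,6} D(Z)={2,3,4,5,6}: no change
Constraint 2 (X + Z = Y) on D(X)={2,3,5,6} D(Z)={2,3,4,5,6} D(Y)={2,4,5,6}: X {2,3,5,6}->{2,3}; Z {2,3,4,5,6}->{2,3,4}; Y {2,4,5,6}->{4,5,6}
So after constraint 2: D(Z) = {2,3,4}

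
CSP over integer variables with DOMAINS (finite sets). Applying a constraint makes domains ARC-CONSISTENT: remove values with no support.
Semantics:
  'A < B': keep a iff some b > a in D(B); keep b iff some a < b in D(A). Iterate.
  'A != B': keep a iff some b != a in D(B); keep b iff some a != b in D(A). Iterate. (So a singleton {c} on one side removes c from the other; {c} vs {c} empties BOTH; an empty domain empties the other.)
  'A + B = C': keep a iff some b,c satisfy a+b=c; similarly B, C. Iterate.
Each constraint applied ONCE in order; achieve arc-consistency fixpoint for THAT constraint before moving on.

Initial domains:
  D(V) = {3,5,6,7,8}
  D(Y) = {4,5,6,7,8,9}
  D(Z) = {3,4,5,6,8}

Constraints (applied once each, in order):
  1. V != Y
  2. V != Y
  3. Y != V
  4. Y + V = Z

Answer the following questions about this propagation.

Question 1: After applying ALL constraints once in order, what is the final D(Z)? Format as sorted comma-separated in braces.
Constraint 1 (V != Y) on D(V)={3,5,6,7,8} D(Y)={4,5,6,7,8,9}: no change
Constraint 2 (V != Y) on D(V)={3,5,6,7,8} D(Y)={4,5,6,7,8,9}: no change
Constraint 3 (Y != V) on D(Y)={4,5,6,7,8,9} D(V)={3,5,6,7,8}: no change
Constraint 4 (Y + V = Z) on D(Y)={4,5,6,7,8,9} D(V)={3,5,6,7,8} D(Z)={3,4,5,6,8}: Y {4,5,6,7,8,9}->{5}; V {3,5,6,7,8}->{3}; Z {3,4,5,6,8}->{8}
So after all 4 constraints: D(Z) = {8}

Answer: {8}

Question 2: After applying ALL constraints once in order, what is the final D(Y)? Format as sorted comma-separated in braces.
Answer: {5}

Derivation:
Constraint 1 (V != Y) on D(V)={3,5,6,7,8} D(Y)={4,5,6,7,8,9}: no change
Constraint 2 (V != Y) on D(V)={3,5,6,7,8} D(Y)={4,5,6,7,8,9}: no change
Constraint 3 (Y != V) on D(Y)={4,5,6,7,8,9} D(V)={3,5,6,7,8}: no change
Constraint 4 (Y + V = Z) on D(Y)={4,5,6,7,8,9} D(V)={3,5,6,7,8} D(Z)={3,4,5,6,8}: Y {4,5,6,7,8,9}->{5}; V {3,5,6,7,8}->{3}; Z {3,4,5,6,8}->{8}
So after all 4 constraints: D(Y) = {5}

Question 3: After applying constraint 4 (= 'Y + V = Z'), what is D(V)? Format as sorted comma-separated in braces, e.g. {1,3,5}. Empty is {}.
Answer: {3}

Derivation:
Constraint 1 (V != Y) on D(V)={3,5,6,7,8} D(Y)={4,5,6,7,8,9}: no change
Constraint 2 (V != Y) on D(V)={3,5,6,7,8} D(Y)={4,5,6,7,8,9}: no change
Constraint 3 (Y != V) on D(Y)={4,5,6,7,8,9} D(V)={3,5,6,7,8}: no change
Constraint 4 (Y + V = Z) on D(Y)={4,5,6,7,8,9} D(V)={3,5,6,7,8} D(Z)={3,4,5,6,8}: Y {4,5,6,7,8,9}->{5}; V {3,5,6,7,8}->{3}; Z {3,4,5,6,8}->{8}
So after constraint 4: D(V) = {3}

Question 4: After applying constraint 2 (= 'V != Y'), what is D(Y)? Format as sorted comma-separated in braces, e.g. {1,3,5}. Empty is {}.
Constraint 1 (V != Y) on D(V)={3,5,6,7,8} D(Y)={4,5,6,7,8,9}: no change
Constraint 2 (V != Y) on D(V)={3,5,6,7,8} D(Y)={4,5,6,7,8,9}: no change
So after constraint 2: D(Y) = {4,5,6,7,8,9}

Answer: {4,5,6,7,8,9}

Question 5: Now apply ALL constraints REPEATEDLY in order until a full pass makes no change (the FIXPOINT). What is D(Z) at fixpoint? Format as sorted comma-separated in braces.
pass 0 (initial): D(Z)={3,4,5,6,8}
pass 1: V {3,5,6,7,8}->{3}; Y {4,5,6,7,8,9}->{5}; Z {3,4,5,6,8}->{8}
pass 2: no change
Fixpoint after 2 passes: D(Z) = {8}

Answer: {8}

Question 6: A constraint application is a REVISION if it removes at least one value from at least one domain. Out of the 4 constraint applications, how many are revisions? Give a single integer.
Constraint 1 (V != Y) on D(V)={3,5,6,7,8} D(Y)={4,5,6,7,8,9}: no change => not a revision
Constraint 2 (V != Y) on D(V)={3,5,6,7,8} D(Y)={4,5,6,7,8,9}: no change => not a revision
Constraint 3 (Y != V) on D(Y)={4,5,6,7,8,9} D(V)={3,5,6,7,8}: no change => not a revision
Constraint 4 (Y + V = Z) on D(Y)={4,5,6,7,8,9} D(V)={3,5,6,7,8} D(Z)={3,4,5,6,8}: Y {4,5,6,7,8,9}->{5}; V {3,5,6,7,8}->{3}; Z {3,4,5,6,8}->{8} => REVISION
Total revisions = 1

Answer: 1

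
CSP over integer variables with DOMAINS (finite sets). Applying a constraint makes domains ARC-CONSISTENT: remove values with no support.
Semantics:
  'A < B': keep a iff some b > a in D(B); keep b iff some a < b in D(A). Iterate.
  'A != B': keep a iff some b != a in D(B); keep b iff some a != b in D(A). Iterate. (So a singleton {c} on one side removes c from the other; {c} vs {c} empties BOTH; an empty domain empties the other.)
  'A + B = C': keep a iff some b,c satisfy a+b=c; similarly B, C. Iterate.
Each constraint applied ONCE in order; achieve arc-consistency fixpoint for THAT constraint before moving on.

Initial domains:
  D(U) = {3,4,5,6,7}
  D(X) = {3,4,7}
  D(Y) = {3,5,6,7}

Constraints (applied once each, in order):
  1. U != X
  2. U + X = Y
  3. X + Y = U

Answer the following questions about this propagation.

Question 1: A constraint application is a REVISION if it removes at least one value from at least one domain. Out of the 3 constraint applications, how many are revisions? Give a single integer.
Constraint 1 (U != X) on D(U)={3,4,5,6,7} D(X)={3,4,7}: no change => not a revision
Constraint 2 (U + X = Y) on D(U)={3,4,5,6,7} D(X)={3,4,7} D(Y)={3,5,6,7}: U {3,4,5,6,7}->{3,4}; X {3,4,7}->{3,4}; Y {3,5,6,7}->{6,7} => REVISION
Constraint 3 (X + Y = U) on D(X)={3,4} D(Y)={6,7} D(U)={3,4}: X {3,4}->{}; Y {6,7}->{}; U {3,4}->{} => REVISION
Total revisions = 2

Answer: 2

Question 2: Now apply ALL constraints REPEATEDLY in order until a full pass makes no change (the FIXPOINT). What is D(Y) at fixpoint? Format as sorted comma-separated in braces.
Answer: {}

Derivation:
pass 0 (initial): D(Y)={3,5,6,7}
pass 1: U {3,4,5,6,7}->{}; X {3,4,7}->{}; Y {3,5,6,7}->{}
pass 2: no change
Fixpoint after 2 passes: D(Y) = {}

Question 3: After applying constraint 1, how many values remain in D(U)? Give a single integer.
Constraint 1 (U != X) on D(U)={3,4,5,6,7} D(X)={3,4,7}: no change
So after constraint 1: D(U)={3,4,5,6,7}, size = 5

Answer: 5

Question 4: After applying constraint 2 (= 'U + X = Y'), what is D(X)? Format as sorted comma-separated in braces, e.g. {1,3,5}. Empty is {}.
Constraint 1 (U != X) on D(U)={3,4,5,6,7} D(X)={3,4,7}: no change
Constraint 2 (U + X = Y) on D(U)={3,4,5,6,7} D(X)={3,4,7} D(Y)={3,5,6,7}: U {3,4,5,6,7}->{3,4}; X {3,4,7}->{3,4}; Y {3,5,6,7}->{6,7}
So after constraint 2: D(X) = {3,4}

Answer: {3,4}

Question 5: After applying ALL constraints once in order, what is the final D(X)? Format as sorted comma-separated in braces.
Constraint 1 (U != X) on D(U)={3,4,5,6,7} D(X)={3,4,7}: no change
Constraint 2 (U + X = Y) on D(U)={3,4,5,6,7} D(X)={3,4,7} D(Y)={3,5,6,7}: U {3,4,5,6,7}->{3,4}; X {3,4,7}->{3,4}; Y {3,5,6,7}->{6,7}
Constraint 3 (X + Y = U) on D(X)={3,4} D(Y)={6,7} D(U)={3,4}: X {3,4}->{}; Y {6,7}->{}; U {3,4}->{}
So after all 3 constraints: D(X) = {}

Answer: {}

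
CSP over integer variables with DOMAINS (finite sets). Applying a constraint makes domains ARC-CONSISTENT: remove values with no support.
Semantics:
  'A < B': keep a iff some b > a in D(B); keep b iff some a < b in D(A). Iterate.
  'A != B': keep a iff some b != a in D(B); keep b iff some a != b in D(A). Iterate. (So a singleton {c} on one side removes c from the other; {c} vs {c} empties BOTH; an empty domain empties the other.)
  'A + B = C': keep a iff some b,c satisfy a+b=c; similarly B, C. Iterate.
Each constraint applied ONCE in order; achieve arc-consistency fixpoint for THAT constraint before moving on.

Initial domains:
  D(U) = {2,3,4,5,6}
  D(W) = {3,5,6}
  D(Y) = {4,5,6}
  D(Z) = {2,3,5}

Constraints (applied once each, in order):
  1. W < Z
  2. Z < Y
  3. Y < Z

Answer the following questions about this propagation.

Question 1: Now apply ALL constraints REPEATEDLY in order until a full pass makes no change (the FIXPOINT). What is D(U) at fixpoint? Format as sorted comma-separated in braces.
Answer: {2,3,4,5,6}

Derivation:
pass 0 (initial): D(U)={2,3,4,5,6}
pass 1: W {3,5,6}->{3}; Y {4,5,6}->{}; Z {2,3,5}->{}
pass 2: W {3}->{}
pass 3: no change
Fixpoint after 3 passes: D(U) = {2,3,4,5,6}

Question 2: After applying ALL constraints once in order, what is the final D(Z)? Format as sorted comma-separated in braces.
Answer: {}

Derivation:
Constraint 1 (W < Z) on D(W)={3,5,6} D(Z)={2,3,5}: W {3,5,6}->{3}; Z {2,3,5}->{5}
Constraint 2 (Z < Y) on D(Z)={5} D(Y)={4,5,6}: Y {4,5,6}->{6}
Constraint 3 (Y < Z) on D(Y)={6} D(Z)={5}: Y {6}->{}; Z {5}->{}
So after all 3 constraints: D(Z) = {}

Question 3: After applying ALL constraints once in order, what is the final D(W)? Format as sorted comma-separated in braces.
Constraint 1 (W < Z) on D(W)={3,5,6} D(Z)={2,3,5}: W {3,5,6}->{3}; Z {2,3,5}->{5}
Constraint 2 (Z < Y) on D(Z)={5} D(Y)={4,5,6}: Y {4,5,6}->{6}
Constraint 3 (Y < Z) on D(Y)={6} D(Z)={5}: Y {6}->{}; Z {5}->{}
So after all 3 constraints: D(W) = {3}

Answer: {3}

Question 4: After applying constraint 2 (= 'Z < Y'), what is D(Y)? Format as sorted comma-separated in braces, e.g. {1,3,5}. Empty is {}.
Constraint 1 (W < Z) on D(W)={3,5,6} D(Z)={2,3,5}: W {3,5,6}->{3}; Z {2,3,5}->{5}
Constraint 2 (Z < Y) on D(Z)={5} D(Y)={4,5,6}: Y {4,5,6}->{6}
So after constraint 2: D(Y) = {6}

Answer: {6}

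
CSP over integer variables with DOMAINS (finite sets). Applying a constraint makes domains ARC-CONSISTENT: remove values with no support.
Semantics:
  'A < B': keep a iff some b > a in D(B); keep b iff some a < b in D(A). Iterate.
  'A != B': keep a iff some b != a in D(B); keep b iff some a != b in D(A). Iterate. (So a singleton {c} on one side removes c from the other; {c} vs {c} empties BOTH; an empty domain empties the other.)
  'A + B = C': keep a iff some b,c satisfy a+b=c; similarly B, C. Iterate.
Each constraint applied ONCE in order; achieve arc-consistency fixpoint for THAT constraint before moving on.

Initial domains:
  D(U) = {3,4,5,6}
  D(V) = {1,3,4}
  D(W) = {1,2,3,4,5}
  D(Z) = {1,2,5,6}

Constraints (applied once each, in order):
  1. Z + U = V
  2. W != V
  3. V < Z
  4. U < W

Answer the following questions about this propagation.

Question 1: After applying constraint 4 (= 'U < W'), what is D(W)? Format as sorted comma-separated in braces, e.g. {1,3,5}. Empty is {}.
Constraint 1 (Z + U = V) on D(Z)={1,2,5,6} D(U)={3,4,5,6} D(V)={1,3,4}: Z {1,2,5,6}->{1}; U {3,4,5,6}->{3}; V {1,3,4}->{4}
Constraint 2 (W != V) on D(W)={1,2,3,4,5} D(V)={4}: W {1,2,3,4,5}->{1,2,3,5}
Constraint 3 (V < Z) on D(V)={4} D(Z)={1}: V {4}->{}; Z {1}->{}
Constraint 4 (U < W) on D(U)={3} D(W)={1,2,3,5}: W {1,2,3,5}->{5}
So after constraint 4: D(W) = {5}

Answer: {5}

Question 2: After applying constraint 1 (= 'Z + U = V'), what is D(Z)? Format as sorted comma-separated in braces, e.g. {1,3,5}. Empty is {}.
Answer: {1}

Derivation:
Constraint 1 (Z + U = V) on D(Z)={1,2,5,6} D(U)={3,4,5,6} D(V)={1,3,4}: Z {1,2,5,6}->{1}; U {3,4,5,6}->{3}; V {1,3,4}->{4}
So after constraint 1: D(Z) = {1}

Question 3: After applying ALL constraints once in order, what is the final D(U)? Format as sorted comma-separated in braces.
Constraint 1 (Z + U = V) on D(Z)={1,2,5,6} D(U)={3,4,5,6} D(V)={1,3,4}: Z {1,2,5,6}->{1}; U {3,4,5,6}->{3}; V {1,3,4}->{4}
Constraint 2 (W != V) on D(W)={1,2,3,4,5} D(V)={4}: W {1,2,3,4,5}->{1,2,3,5}
Constraint 3 (V < Z) on D(V)={4} D(Z)={1}: V {4}->{}; Z {1}->{}
Constraint 4 (U < W) on D(U)={3} D(W)={1,2,3,5}: W {1,2,3,5}->{5}
So after all 4 constraints: D(U) = {3}

Answer: {3}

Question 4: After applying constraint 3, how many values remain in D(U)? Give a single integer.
Constraint 1 (Z + U = V) on D(Z)={1,2,5,6} D(U)={3,4,5,6} D(V)={1,3,4}: Z {1,2,5,6}->{1}; U {3,4,5,6}->{3}; V {1,3,4}->{4}
Constraint 2 (W != V) on D(W)={1,2,3,4,5} D(V)={4}: W {1,2,3,4,5}->{1,2,3,5}
Constraint 3 (V < Z) on D(V)={4} D(Z)={1}: V {4}->{}; Z {1}->{}
So after constraint 3: D(U)={3}, size = 1

Answer: 1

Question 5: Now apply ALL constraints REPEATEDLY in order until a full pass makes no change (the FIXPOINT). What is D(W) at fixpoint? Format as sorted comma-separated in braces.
pass 0 (initial): D(W)={1,2,3,4,5}
pass 1: U {3,4,5,6}->{3}; V {1,3,4}->{}; W {1,2,3,4,5}->{5}; Z {1,2,5,6}->{}
pass 2: U {3}->{}; W {5}->{}
pass 3: no change
Fixpoint after 3 passes: D(W) = {}

Answer: {}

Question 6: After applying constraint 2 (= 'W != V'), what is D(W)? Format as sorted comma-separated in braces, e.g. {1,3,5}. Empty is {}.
Constraint 1 (Z + U = V) on D(Z)={1,2,5,6} D(U)={3,4,5,6} D(V)={1,3,4}: Z {1,2,5,6}->{1}; U {3,4,5,6}->{3}; V {1,3,4}->{4}
Constraint 2 (W != V) on D(W)={1,2,3,4,5} D(V)={4}: W {1,2,3,4,5}->{1,2,3,5}
So after constraint 2: D(W) = {1,2,3,5}

Answer: {1,2,3,5}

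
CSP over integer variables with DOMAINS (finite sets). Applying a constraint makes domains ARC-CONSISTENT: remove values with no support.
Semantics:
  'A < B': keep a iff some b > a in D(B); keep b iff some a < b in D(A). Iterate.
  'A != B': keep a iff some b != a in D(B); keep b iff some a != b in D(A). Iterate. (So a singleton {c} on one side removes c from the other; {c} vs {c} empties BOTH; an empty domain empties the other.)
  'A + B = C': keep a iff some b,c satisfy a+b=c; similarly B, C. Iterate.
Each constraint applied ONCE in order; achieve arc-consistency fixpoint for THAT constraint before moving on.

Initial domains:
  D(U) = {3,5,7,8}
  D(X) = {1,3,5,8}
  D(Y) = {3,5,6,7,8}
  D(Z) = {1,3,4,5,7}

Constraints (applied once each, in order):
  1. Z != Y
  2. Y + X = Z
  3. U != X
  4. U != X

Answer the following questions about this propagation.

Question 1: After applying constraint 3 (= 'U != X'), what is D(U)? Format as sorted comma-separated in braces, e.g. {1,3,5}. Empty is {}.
Constraint 1 (Z != Y) on D(Z)={1,3,4,5,7} D(Y)={3,5,6,7,8}: no change
Constraint 2 (Y + X = Z) on D(Y)={3,5,6,7,8} D(X)={1,3,5,8} D(Z)={1,3,4,5,7}: Y {3,5,6,7,8}->{3,6}; X {1,3,5,8}->{1}; Z {1,3,4,5,7}->{4,7}
Constraint 3 (U != X) on D(U)={3,5,7,8} D(X)={1}: no change
So after constraint 3: D(U) = {3,5,7,8}

Answer: {3,5,7,8}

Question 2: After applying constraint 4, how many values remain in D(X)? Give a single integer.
Constraint 1 (Z != Y) on D(Z)={1,3,4,5,7} D(Y)={3,5,6,7,8}: no change
Constraint 2 (Y + X = Z) on D(Y)={3,5,6,7,8} D(X)={1,3,5,8} D(Z)={1,3,4,5,7}: Y {3,5,6,7,8}->{3,6}; X {1,3,5,8}->{1}; Z {1,3,4,5,7}->{4,7}
Constraint 3 (U != X) on D(U)={3,5,7,8} D(X)={1}: no change
Constraint 4 (U != X) on D(U)={3,5,7,8} D(X)={1}: no change
So after constraint 4: D(X)={1}, size = 1

Answer: 1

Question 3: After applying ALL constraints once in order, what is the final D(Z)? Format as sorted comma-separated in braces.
Answer: {4,7}

Derivation:
Constraint 1 (Z != Y) on D(Z)={1,3,4,5,7} D(Y)={3,5,6,7,8}: no change
Constraint 2 (Y + X = Z) on D(Y)={3,5,6,7,8} D(X)={1,3,5,8} D(Z)={1,3,4,5,7}: Y {3,5,6,7,8}->{3,6}; X {1,3,5,8}->{1}; Z {1,3,4,5,7}->{4,7}
Constraint 3 (U != X) on D(U)={3,5,7,8} D(X)={1}: no change
Constraint 4 (U != X) on D(U)={3,5,7,8} D(X)={1}: no change
So after all 4 constraints: D(Z) = {4,7}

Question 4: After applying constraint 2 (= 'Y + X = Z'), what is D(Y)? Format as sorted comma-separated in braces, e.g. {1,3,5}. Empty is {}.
Constraint 1 (Z != Y) on D(Z)={1,3,4,5,7} D(Y)={3,5,6,7,8}: no change
Constraint 2 (Y + X = Z) on D(Y)={3,5,6,7,8} D(X)={1,3,5,8} D(Z)={1,3,4,5,7}: Y {3,5,6,7,8}->{3,6}; X {1,3,5,8}->{1}; Z {1,3,4,5,7}->{4,7}
So after constraint 2: D(Y) = {3,6}

Answer: {3,6}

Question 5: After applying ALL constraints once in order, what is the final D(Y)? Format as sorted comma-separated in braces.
Answer: {3,6}

Derivation:
Constraint 1 (Z != Y) on D(Z)={1,3,4,5,7} D(Y)={3,5,6,7,8}: no change
Constraint 2 (Y + X = Z) on D(Y)={3,5,6,7,8} D(X)={1,3,5,8} D(Z)={1,3,4,5,7}: Y {3,5,6,7,8}->{3,6}; X {1,3,5,8}->{1}; Z {1,3,4,5,7}->{4,7}
Constraint 3 (U != X) on D(U)={3,5,7,8} D(X)={1}: no change
Constraint 4 (U != X) on D(U)={3,5,7,8} D(X)={1}: no change
So after all 4 constraints: D(Y) = {3,6}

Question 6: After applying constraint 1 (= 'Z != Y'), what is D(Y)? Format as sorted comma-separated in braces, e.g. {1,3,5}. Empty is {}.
Answer: {3,5,6,7,8}

Derivation:
Constraint 1 (Z != Y) on D(Z)={1,3,4,5,7} D(Y)={3,5,6,7,8}: no change
So after constraint 1: D(Y) = {3,5,6,7,8}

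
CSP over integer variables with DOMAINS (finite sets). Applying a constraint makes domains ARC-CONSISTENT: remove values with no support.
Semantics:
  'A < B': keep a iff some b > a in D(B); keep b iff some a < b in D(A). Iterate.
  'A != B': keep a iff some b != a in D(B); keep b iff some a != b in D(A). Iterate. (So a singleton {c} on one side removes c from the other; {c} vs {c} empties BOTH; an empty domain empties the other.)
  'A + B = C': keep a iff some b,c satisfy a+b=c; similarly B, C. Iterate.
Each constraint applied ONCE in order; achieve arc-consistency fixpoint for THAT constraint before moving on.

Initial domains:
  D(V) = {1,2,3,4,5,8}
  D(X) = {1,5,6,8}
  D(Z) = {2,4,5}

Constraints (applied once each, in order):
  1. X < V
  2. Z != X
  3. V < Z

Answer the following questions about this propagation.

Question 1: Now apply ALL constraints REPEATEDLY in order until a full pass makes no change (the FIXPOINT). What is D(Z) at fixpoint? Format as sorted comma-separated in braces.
Answer: {4,5}

Derivation:
pass 0 (initial): D(Z)={2,4,5}
pass 1: V {1,2,3,4,5,8}->{2,3,4}; X {1,5,6,8}->{1,5,6}; Z {2,4,5}->{4,5}
pass 2: X {1,5,6}->{1}
pass 3: no change
Fixpoint after 3 passes: D(Z) = {4,5}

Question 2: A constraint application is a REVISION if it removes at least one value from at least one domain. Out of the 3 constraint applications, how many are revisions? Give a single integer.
Answer: 2

Derivation:
Constraint 1 (X < V) on D(X)={1,5,6,8} D(V)={1,2,3,4,5,8}: X {1,5,6,8}->{1,5,6}; V {1,2,3,4,5,8}->{2,3,4,5,8} => REVISION
Constraint 2 (Z != X) on D(Z)={2,4,5} D(X)={1,5,6}: no change => not a revision
Constraint 3 (V < Z) on D(V)={2,3,4,5,8} D(Z)={2,4,5}: V {2,3,4,5,8}->{2,3,4}; Z {2,4,5}->{4,5} => REVISION
Total revisions = 2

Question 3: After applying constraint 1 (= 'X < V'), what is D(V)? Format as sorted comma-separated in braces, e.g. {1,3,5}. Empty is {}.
Answer: {2,3,4,5,8}

Derivation:
Constraint 1 (X < V) on D(X)={1,5,6,8} D(V)={1,2,3,4,5,8}: X {1,5,6,8}->{1,5,6}; V {1,2,3,4,5,8}->{2,3,4,5,8}
So after constraint 1: D(V) = {2,3,4,5,8}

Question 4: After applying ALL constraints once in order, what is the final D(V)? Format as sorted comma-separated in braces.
Constraint 1 (X < V) on D(X)={1,5,6,8} D(V)={1,2,3,4,5,8}: X {1,5,6,8}->{1,5,6}; V {1,2,3,4,5,8}->{2,3,4,5,8}
Constraint 2 (Z != X) on D(Z)={2,4,5} D(X)={1,5,6}: no change
Constraint 3 (V < Z) on D(V)={2,3,4,5,8} D(Z)={2,4,5}: V {2,3,4,5,8}->{2,3,4}; Z {2,4,5}->{4,5}
So after all 3 constraints: D(V) = {2,3,4}

Answer: {2,3,4}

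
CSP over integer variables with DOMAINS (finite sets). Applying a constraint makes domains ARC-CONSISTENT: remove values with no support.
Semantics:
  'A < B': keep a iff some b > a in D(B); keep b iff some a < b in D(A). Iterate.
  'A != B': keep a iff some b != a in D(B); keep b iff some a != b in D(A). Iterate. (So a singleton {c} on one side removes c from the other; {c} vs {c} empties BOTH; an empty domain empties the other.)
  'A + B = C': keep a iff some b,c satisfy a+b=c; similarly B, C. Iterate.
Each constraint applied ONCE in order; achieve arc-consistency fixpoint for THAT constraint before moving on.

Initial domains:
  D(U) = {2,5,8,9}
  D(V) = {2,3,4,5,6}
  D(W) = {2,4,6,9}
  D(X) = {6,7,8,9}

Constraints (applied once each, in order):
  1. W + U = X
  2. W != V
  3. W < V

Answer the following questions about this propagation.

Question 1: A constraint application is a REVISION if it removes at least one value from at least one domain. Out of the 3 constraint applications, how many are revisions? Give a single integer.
Answer: 2

Derivation:
Constraint 1 (W + U = X) on D(W)={2,4,6,9} D(U)={2,5,8,9} D(X)={6,7,8,9}: W {2,4,6,9}->{2,4,6}; U {2,5,8,9}->{2,5} => REVISION
Constraint 2 (W != V) on D(W)={2,4,6} D(V)={2,3,4,5,6}: no change => not a revision
Constraint 3 (W < V) on D(W)={2,4,6} D(V)={2,3,4,5,6}: W {2,4,6}->{2,4}; V {2,3,4,5,6}->{3,4,5,6} => REVISION
Total revisions = 2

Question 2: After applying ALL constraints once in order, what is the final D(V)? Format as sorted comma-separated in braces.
Answer: {3,4,5,6}

Derivation:
Constraint 1 (W + U = X) on D(W)={2,4,6,9} D(U)={2,5,8,9} D(X)={6,7,8,9}: W {2,4,6,9}->{2,4,6}; U {2,5,8,9}->{2,5}
Constraint 2 (W != V) on D(W)={2,4,6} D(V)={2,3,4,5,6}: no change
Constraint 3 (W < V) on D(W)={2,4,6} D(V)={2,3,4,5,6}: W {2,4,6}->{2,4}; V {2,3,4,5,6}->{3,4,5,6}
So after all 3 constraints: D(V) = {3,4,5,6}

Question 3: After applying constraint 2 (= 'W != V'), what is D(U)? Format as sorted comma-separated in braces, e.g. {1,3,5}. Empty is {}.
Answer: {2,5}

Derivation:
Constraint 1 (W + U = X) on D(W)={2,4,6,9} D(U)={2,5,8,9} D(X)={6,7,8,9}: W {2,4,6,9}->{2,4,6}; U {2,5,8,9}->{2,5}
Constraint 2 (W != V) on D(W)={2,4,6} D(V)={2,3,4,5,6}: no change
So after constraint 2: D(U) = {2,5}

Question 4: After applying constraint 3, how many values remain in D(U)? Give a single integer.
Answer: 2

Derivation:
Constraint 1 (W + U = X) on D(W)={2,4,6,9} D(U)={2,5,8,9} D(X)={6,7,8,9}: W {2,4,6,9}->{2,4,6}; U {2,5,8,9}->{2,5}
Constraint 2 (W != V) on D(W)={2,4,6} D(V)={2,3,4,5,6}: no change
Constraint 3 (W < V) on D(W)={2,4,6} D(V)={2,3,4,5,6}: W {2,4,6}->{2,4}; V {2,3,4,5,6}->{3,4,5,6}
So after constraint 3: D(U)={2,5}, size = 2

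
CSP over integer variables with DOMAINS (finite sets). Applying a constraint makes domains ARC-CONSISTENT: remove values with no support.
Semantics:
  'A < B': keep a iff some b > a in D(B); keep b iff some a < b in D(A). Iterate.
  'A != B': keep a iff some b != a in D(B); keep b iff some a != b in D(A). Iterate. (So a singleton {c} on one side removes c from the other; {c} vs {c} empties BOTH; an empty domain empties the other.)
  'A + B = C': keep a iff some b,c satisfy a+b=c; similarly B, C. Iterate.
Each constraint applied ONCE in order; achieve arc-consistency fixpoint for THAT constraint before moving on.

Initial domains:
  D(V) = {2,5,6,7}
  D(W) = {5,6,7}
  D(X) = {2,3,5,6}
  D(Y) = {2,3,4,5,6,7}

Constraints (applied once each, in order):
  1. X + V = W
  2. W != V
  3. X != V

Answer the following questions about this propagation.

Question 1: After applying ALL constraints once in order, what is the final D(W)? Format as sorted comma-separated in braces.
Constraint 1 (X + V = W) on D(X)={2,3,5,6} D(V)={2,5,6,7} D(W)={5,6,7}: X {2,3,5,6}->{2,3,5}; V {2,5,6,7}->{2,5}; W {5,6,7}->{5,7}
Constraint 2 (W != V) on D(W)={5,7} D(V)={2,5}: no change
Constraint 3 (X != V) on D(X)={2,3,5} D(V)={2,5}: no change
So after all 3 constraints: D(W) = {5,7}

Answer: {5,7}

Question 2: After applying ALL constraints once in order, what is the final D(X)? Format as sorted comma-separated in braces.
Constraint 1 (X + V = W) on D(X)={2,3,5,6} D(V)={2,5,6,7} D(W)={5,6,7}: X {2,3,5,6}->{2,3,5}; V {2,5,6,7}->{2,5}; W {5,6,7}->{5,7}
Constraint 2 (W != V) on D(W)={5,7} D(V)={2,5}: no change
Constraint 3 (X != V) on D(X)={2,3,5} D(V)={2,5}: no change
So after all 3 constraints: D(X) = {2,3,5}

Answer: {2,3,5}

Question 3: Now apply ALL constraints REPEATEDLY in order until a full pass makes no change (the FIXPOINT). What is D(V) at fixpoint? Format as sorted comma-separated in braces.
Answer: {2,5}

Derivation:
pass 0 (initial): D(V)={2,5,6,7}
pass 1: V {2,5,6,7}->{2,5}; W {5,6,7}->{5,7}; X {2,3,5,6}->{2,3,5}
pass 2: no change
Fixpoint after 2 passes: D(V) = {2,5}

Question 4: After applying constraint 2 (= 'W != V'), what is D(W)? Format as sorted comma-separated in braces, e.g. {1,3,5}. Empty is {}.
Answer: {5,7}

Derivation:
Constraint 1 (X + V = W) on D(X)={2,3,5,6} D(V)={2,5,6,7} D(W)={5,6,7}: X {2,3,5,6}->{2,3,5}; V {2,5,6,7}->{2,5}; W {5,6,7}->{5,7}
Constraint 2 (W != V) on D(W)={5,7} D(V)={2,5}: no change
So after constraint 2: D(W) = {5,7}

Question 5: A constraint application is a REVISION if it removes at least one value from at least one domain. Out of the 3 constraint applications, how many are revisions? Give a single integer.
Answer: 1

Derivation:
Constraint 1 (X + V = W) on D(X)={2,3,5,6} D(V)={2,5,6,7} D(W)={5,6,7}: X {2,3,5,6}->{2,3,5}; V {2,5,6,7}->{2,5}; W {5,6,7}->{5,7} => REVISION
Constraint 2 (W != V) on D(W)={5,7} D(V)={2,5}: no change => not a revision
Constraint 3 (X != V) on D(X)={2,3,5} D(V)={2,5}: no change => not a revision
Total revisions = 1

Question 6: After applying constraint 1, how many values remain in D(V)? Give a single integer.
Answer: 2

Derivation:
Constraint 1 (X + V = W) on D(X)={2,3,5,6} D(V)={2,5,6,7} D(W)={5,6,7}: X {2,3,5,6}->{2,3,5}; V {2,5,6,7}->{2,5}; W {5,6,7}->{5,7}
So after constraint 1: D(V)={2,5}, size = 2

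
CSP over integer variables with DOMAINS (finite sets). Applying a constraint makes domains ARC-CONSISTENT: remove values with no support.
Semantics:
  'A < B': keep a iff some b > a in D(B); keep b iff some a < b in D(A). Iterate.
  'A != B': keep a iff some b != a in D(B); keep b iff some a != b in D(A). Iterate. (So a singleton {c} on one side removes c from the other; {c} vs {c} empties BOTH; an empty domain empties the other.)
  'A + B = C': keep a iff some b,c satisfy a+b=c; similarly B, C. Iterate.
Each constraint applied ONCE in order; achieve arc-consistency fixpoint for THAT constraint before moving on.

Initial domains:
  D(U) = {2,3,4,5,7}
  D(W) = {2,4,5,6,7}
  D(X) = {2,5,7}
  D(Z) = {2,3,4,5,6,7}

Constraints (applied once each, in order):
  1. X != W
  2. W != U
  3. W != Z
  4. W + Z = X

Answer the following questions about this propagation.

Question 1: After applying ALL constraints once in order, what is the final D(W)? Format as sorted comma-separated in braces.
Answer: {2,4,5}

Derivation:
Constraint 1 (X != W) on D(X)={2,5,7} D(W)={2,4,5,6,7}: no change
Constraint 2 (W != U) on D(W)={2,4,5,6,7} D(U)={2,3,4,5,7}: no change
Constraint 3 (W != Z) on D(W)={2,4,5,6,7} D(Z)={2,3,4,5,6,7}: no change
Constraint 4 (W + Z = X) on D(W)={2,4,5,6,7} D(Z)={2,3,4,5,6,7} D(X)={2,5,7}: W {2,4,5,6,7}->{2,4,5}; Z {2,3,4,5,6,7}->{2,3,5}; X {2,5,7}->{5,7}
So after all 4 constraints: D(W) = {2,4,5}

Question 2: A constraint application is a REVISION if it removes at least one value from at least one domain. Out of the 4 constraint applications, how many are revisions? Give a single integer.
Constraint 1 (X != W) on D(X)={2,5,7} D(W)={2,4,5,6,7}: no change => not a revision
Constraint 2 (W != U) on D(W)={2,4,5,6,7} D(U)={2,3,4,5,7}: no change => not a revision
Constraint 3 (W != Z) on D(W)={2,4,5,6,7} D(Z)={2,3,4,5,6,7}: no change => not a revision
Constraint 4 (W + Z = X) on D(W)={2,4,5,6,7} D(Z)={2,3,4,5,6,7} D(X)={2,5,7}: W {2,4,5,6,7}->{2,4,5}; Z {2,3,4,5,6,7}->{2,3,5}; X {2,5,7}->{5,7} => REVISION
Total revisions = 1

Answer: 1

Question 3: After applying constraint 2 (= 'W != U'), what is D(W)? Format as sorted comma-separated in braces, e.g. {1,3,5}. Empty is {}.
Answer: {2,4,5,6,7}

Derivation:
Constraint 1 (X != W) on D(X)={2,5,7} D(W)={2,4,5,6,7}: no change
Constraint 2 (W != U) on D(W)={2,4,5,6,7} D(U)={2,3,4,5,7}: no change
So after constraint 2: D(W) = {2,4,5,6,7}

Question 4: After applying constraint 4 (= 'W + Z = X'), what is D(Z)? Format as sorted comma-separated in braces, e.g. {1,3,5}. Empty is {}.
Constraint 1 (X != W) on D(X)={2,5,7} D(W)={2,4,5,6,7}: no change
Constraint 2 (W != U) on D(W)={2,4,5,6,7} D(U)={2,3,4,5,7}: no change
Constraint 3 (W != Z) on D(W)={2,4,5,6,7} D(Z)={2,3,4,5,6,7}: no change
Constraint 4 (W + Z = X) on D(W)={2,4,5,6,7} D(Z)={2,3,4,5,6,7} D(X)={2,5,7}: W {2,4,5,6,7}->{2,4,5}; Z {2,3,4,5,6,7}->{2,3,5}; X {2,5,7}->{5,7}
So after constraint 4: D(Z) = {2,3,5}

Answer: {2,3,5}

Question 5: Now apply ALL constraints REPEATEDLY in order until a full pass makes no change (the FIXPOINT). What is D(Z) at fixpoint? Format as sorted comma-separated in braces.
pass 0 (initial): D(Z)={2,3,4,5,6,7}
pass 1: W {2,4,5,6,7}->{2,4,5}; X {2,5,7}->{5,7}; Z {2,3,4,5,6,7}->{2,3,5}
pass 2: no change
Fixpoint after 2 passes: D(Z) = {2,3,5}

Answer: {2,3,5}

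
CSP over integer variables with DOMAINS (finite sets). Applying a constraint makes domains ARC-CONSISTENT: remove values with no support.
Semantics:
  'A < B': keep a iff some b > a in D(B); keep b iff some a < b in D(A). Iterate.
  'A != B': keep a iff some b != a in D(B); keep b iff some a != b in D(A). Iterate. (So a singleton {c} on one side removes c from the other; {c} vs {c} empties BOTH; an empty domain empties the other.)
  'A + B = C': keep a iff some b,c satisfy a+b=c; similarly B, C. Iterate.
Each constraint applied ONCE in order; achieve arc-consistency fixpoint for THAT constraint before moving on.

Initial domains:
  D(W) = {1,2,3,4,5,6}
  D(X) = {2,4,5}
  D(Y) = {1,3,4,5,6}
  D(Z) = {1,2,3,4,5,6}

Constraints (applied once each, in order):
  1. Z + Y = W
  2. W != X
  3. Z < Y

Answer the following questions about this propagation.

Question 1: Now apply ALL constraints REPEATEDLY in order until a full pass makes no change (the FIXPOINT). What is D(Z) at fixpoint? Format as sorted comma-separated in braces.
pass 0 (initial): D(Z)={1,2,3,4,5,6}
pass 1: W {1,2,3,4,5,6}->{2,3,4,5,6}; Y {1,3,4,5,6}->{3,4,5}; Z {1,2,3,4,5,6}->{1,2,3,4}
pass 2: W {2,3,4,5,6}->{4,5,6}; Z {1,2,3,4}->{1,2,3}
pass 3: no change
Fixpoint after 3 passes: D(Z) = {1,2,3}

Answer: {1,2,3}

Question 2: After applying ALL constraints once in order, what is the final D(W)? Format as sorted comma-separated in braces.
Constraint 1 (Z + Y = W) on D(Z)={1,2,3,4,5,6} D(Y)={1,3,4,5,6} D(W)={1,2,3,4,5,6}: Z {1,2,3,4,5,6}->{1,2,3,4,5}; Y {1,3,4,5,6}->{1,3,4,5}; W {1,2,3,4,5,6}->{2,3,4,5,6}
Constraint 2 (W != X) on D(W)={2,3,4,5,6} D(X)={2,4,5}: no change
Constraint 3 (Z < Y) on D(Z)={1,2,3,4,5} D(Y)={1,3,4,5}: Z {1,2,3,4,5}->{1,2,3,4}; Y {1,3,4,5}->{3,4,5}
So after all 3 constraints: D(W) = {2,3,4,5,6}

Answer: {2,3,4,5,6}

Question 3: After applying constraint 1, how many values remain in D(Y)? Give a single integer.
Constraint 1 (Z + Y = W) on D(Z)={1,2,3,4,5,6} D(Y)={1,3,4,5,6} D(W)={1,2,3,4,5,6}: Z {1,2,3,4,5,6}->{1,2,3,4,5}; Y {1,3,4,5,6}->{1,3,4,5}; W {1,2,3,4,5,6}->{2,3,4,5,6}
So after constraint 1: D(Y)={1,3,4,5}, size = 4

Answer: 4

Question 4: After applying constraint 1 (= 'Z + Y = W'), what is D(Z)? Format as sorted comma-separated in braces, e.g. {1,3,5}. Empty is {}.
Constraint 1 (Z + Y = W) on D(Z)={1,2,3,4,5,6} D(Y)={1,3,4,5,6} D(W)={1,2,3,4,5,6}: Z {1,2,3,4,5,6}->{1,2,3,4,5}; Y {1,3,4,5,6}->{1,3,4,5}; W {1,2,3,4,5,6}->{2,3,4,5,6}
So after constraint 1: D(Z) = {1,2,3,4,5}

Answer: {1,2,3,4,5}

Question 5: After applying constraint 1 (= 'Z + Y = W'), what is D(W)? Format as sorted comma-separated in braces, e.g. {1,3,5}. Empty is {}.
Constraint 1 (Z + Y = W) on D(Z)={1,2,3,4,5,6} D(Y)={1,3,4,5,6} D(W)={1,2,3,4,5,6}: Z {1,2,3,4,5,6}->{1,2,3,4,5}; Y {1,3,4,5,6}->{1,3,4,5}; W {1,2,3,4,5,6}->{2,3,4,5,6}
So after constraint 1: D(W) = {2,3,4,5,6}

Answer: {2,3,4,5,6}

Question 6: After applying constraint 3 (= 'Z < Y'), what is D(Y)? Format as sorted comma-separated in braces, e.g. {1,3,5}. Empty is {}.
Constraint 1 (Z + Y = W) on D(Z)={1,2,3,4,5,6} D(Y)={1,3,4,5,6} D(W)={1,2,3,4,5,6}: Z {1,2,3,4,5,6}->{1,2,3,4,5}; Y {1,3,4,5,6}->{1,3,4,5}; W {1,2,3,4,5,6}->{2,3,4,5,6}
Constraint 2 (W != X) on D(W)={2,3,4,5,6} D(X)={2,4,5}: no change
Constraint 3 (Z < Y) on D(Z)={1,2,3,4,5} D(Y)={1,3,4,5}: Z {1,2,3,4,5}->{1,2,3,4}; Y {1,3,4,5}->{3,4,5}
So after constraint 3: D(Y) = {3,4,5}

Answer: {3,4,5}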